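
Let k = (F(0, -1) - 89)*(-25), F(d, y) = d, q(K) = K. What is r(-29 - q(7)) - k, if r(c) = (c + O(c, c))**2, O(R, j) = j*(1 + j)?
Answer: 1495951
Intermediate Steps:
r(c) = (c + c*(1 + c))**2
k = 2225 (k = (0 - 89)*(-25) = -89*(-25) = 2225)
r(-29 - q(7)) - k = (-29 - 1*7)**2*(2 + (-29 - 1*7))**2 - 1*2225 = (-29 - 7)**2*(2 + (-29 - 7))**2 - 2225 = (-36)**2*(2 - 36)**2 - 2225 = 1296*(-34)**2 - 2225 = 1296*1156 - 2225 = 1498176 - 2225 = 1495951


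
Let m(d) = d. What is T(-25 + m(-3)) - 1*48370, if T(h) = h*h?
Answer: -47586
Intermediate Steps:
T(h) = h²
T(-25 + m(-3)) - 1*48370 = (-25 - 3)² - 1*48370 = (-28)² - 48370 = 784 - 48370 = -47586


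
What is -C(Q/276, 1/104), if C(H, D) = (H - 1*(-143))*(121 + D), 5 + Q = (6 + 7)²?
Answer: -10391015/598 ≈ -17376.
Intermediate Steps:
Q = 164 (Q = -5 + (6 + 7)² = -5 + 13² = -5 + 169 = 164)
C(H, D) = (121 + D)*(143 + H) (C(H, D) = (H + 143)*(121 + D) = (143 + H)*(121 + D) = (121 + D)*(143 + H))
-C(Q/276, 1/104) = -(17303 + 121*(164/276) + 143/104 + (164/276)/104) = -(17303 + 121*(164*(1/276)) + 143*(1/104) + (164*(1/276))/104) = -(17303 + 121*(41/69) + 11/8 + (1/104)*(41/69)) = -(17303 + 4961/69 + 11/8 + 41/7176) = -1*10391015/598 = -10391015/598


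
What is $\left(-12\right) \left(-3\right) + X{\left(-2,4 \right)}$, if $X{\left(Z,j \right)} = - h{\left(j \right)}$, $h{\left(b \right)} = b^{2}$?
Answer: $20$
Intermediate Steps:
$X{\left(Z,j \right)} = - j^{2}$
$\left(-12\right) \left(-3\right) + X{\left(-2,4 \right)} = \left(-12\right) \left(-3\right) - 4^{2} = 36 - 16 = 20$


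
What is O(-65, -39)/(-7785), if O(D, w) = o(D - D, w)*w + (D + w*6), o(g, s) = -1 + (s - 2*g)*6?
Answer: -8866/7785 ≈ -1.1389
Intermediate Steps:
o(g, s) = -1 - 12*g + 6*s (o(g, s) = -1 + (-12*g + 6*s) = -1 - 12*g + 6*s)
O(D, w) = D + 6*w + w*(-1 + 6*w) (O(D, w) = (-1 - 12*(D - D) + 6*w)*w + (D + w*6) = (-1 - 12*0 + 6*w)*w + (D + 6*w) = (-1 + 0 + 6*w)*w + (D + 6*w) = (-1 + 6*w)*w + (D + 6*w) = w*(-1 + 6*w) + (D + 6*w) = D + 6*w + w*(-1 + 6*w))
O(-65, -39)/(-7785) = (-65 + 5*(-39) + 6*(-39)**2)/(-7785) = (-65 - 195 + 6*1521)*(-1/7785) = (-65 - 195 + 9126)*(-1/7785) = 8866*(-1/7785) = -8866/7785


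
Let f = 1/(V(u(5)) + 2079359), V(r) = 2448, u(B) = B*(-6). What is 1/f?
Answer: 2081807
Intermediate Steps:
u(B) = -6*B
f = 1/2081807 (f = 1/(2448 + 2079359) = 1/2081807 ≈ 4.8035e-7)
1/f = 1/(1/2081807) = 2081807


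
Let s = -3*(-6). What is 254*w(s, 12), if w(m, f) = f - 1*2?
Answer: 2540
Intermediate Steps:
s = 18
w(m, f) = -2 + f (w(m, f) = f - 2 = -2 + f)
254*w(s, 12) = 254*(-2 + 12) = 254*10 = 2540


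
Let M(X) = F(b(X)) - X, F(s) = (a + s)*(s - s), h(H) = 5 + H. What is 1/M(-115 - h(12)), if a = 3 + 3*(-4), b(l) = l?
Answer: 1/132 ≈ 0.0075758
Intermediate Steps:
a = -9 (a = 3 - 12 = -9)
F(s) = 0 (F(s) = (-9 + s)*(s - s) = (-9 + s)*0 = 0)
M(X) = -X (M(X) = 0 - X = -X)
1/M(-115 - h(12)) = 1/(-(-115 - (5 + 12))) = 1/(-(-115 - 1*17)) = 1/(-(-115 - 17)) = 1/(-1*(-132)) = 1/132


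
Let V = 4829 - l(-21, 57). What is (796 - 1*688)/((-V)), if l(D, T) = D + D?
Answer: -108/4871 ≈ -0.022172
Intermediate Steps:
l(D, T) = 2*D
V = 4871 (V = 4829 - 2*(-21) = 4829 - 1*(-42) = 4829 + 42 = 4871)
(796 - 1*688)/((-V)) = (796 - 1*688)/((-1*4871)) = (796 - 688)/(-4871) = 108*(-1/4871) = -108/4871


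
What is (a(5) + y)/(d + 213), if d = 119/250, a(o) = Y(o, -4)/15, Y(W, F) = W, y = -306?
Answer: -229250/160107 ≈ -1.4319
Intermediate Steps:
a(o) = o/15
d = 119/250 (d = 119*(1/250) = 119/250 ≈ 0.47600)
(a(5) + y)/(d + 213) = ((1/15)*5 - 306)/(119/250 + 213) = (⅓ - 306)/(53369/250) = -917/3*250/53369 = -229250/160107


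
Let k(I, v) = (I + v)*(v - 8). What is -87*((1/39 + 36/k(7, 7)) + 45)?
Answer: -336110/91 ≈ -3693.5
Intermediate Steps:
k(I, v) = (-8 + v)*(I + v) (k(I, v) = (I + v)*(-8 + v) = (-8 + v)*(I + v))
-87*((1/39 + 36/k(7, 7)) + 45) = -87*((1/39 + 36/(7**2 - 8*7 - 8*7 + 7*7)) + 45) = -87*((1*(1/39) + 36/(49 - 56 - 56 + 49)) + 45) = -87*((1/39 + 36/(-14)) + 45) = -87*((1/39 + 36*(-1/14)) + 45) = -87*((1/39 - 18/7) + 45) = -87*(-695/273 + 45) = -87*11590/273 = -336110/91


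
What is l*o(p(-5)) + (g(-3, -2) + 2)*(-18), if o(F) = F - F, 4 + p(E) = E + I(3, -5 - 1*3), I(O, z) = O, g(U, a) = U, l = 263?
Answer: 18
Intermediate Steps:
p(E) = -1 + E (p(E) = -4 + (E + 3) = -4 + (3 + E) = -1 + E)
o(F) = 0
l*o(p(-5)) + (g(-3, -2) + 2)*(-18) = 263*0 + (-3 + 2)*(-18) = 0 - 1*(-18) = 0 + 18 = 18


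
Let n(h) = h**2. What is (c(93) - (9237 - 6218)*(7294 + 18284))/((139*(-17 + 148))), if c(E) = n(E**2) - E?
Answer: -2414874/18209 ≈ -132.62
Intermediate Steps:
c(E) = E**4 - E (c(E) = (E**2)**2 - E = E**4 - E)
(c(93) - (9237 - 6218)*(7294 + 18284))/((139*(-17 + 148))) = ((93**4 - 1*93) - (9237 - 6218)*(7294 + 18284))/((139*(-17 + 148))) = ((74805201 - 93) - 3019*25578)/((139*131)) = (74805108 - 1*77219982)/18209 = (74805108 - 77219982)*(1/18209) = -2414874*1/18209 = -2414874/18209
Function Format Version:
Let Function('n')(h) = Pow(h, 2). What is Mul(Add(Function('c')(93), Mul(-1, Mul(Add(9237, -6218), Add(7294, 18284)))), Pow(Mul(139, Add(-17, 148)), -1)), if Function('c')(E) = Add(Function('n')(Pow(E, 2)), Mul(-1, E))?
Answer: Rational(-2414874, 18209) ≈ -132.62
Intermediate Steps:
Function('c')(E) = Add(Pow(E, 4), Mul(-1, E)) (Function('c')(E) = Add(Pow(Pow(E, 2), 2), Mul(-1, E)) = Add(Pow(E, 4), Mul(-1, E)))
Mul(Add(Function('c')(93), Mul(-1, Mul(Add(9237, -6218), Add(7294, 18284)))), Pow(Mul(139, Add(-17, 148)), -1)) = Mul(Add(Add(Pow(93, 4), Mul(-1, 93)), Mul(-1, Mul(Add(9237, -6218), Add(7294, 18284)))), Pow(Mul(139, Add(-17, 148)), -1)) = Mul(Add(Add(74805201, -93), Mul(-1, Mul(3019, 25578))), Pow(Mul(139, 131), -1)) = Mul(Add(74805108, Mul(-1, 77219982)), Pow(18209, -1)) = Mul(Add(74805108, -77219982), Rational(1, 18209)) = Mul(-2414874, Rational(1, 18209)) = Rational(-2414874, 18209)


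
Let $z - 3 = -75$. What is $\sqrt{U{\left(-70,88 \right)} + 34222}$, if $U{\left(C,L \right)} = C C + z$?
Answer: $5 \sqrt{1562} \approx 197.61$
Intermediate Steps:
$z = -72$ ($z = 3 - 75 = -72$)
$U{\left(C,L \right)} = -72 + C^{2}$ ($U{\left(C,L \right)} = C C - 72 = C^{2} - 72 = -72 + C^{2}$)
$\sqrt{U{\left(-70,88 \right)} + 34222} = \sqrt{\left(-72 + \left(-70\right)^{2}\right) + 34222} = \sqrt{\left(-72 + 4900\right) + 34222} = \sqrt{4828 + 34222} = \sqrt{39050} = 5 \sqrt{1562}$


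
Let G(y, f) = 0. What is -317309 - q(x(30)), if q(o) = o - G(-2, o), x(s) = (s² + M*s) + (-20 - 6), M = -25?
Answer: -317433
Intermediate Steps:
x(s) = -26 + s² - 25*s (x(s) = (s² - 25*s) + (-20 - 6) = (s² - 25*s) - 26 = -26 + s² - 25*s)
q(o) = o (q(o) = o - 1*0 = o + 0 = o)
-317309 - q(x(30)) = -317309 - (-26 + 30² - 25*30) = -317309 - (-26 + 900 - 750) = -317309 - 1*124 = -317309 - 124 = -317433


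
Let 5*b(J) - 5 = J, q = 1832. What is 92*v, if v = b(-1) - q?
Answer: -842352/5 ≈ -1.6847e+5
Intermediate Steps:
b(J) = 1 + J/5
v = -9156/5 (v = (1 + (⅕)*(-1)) - 1*1832 = (1 - ⅕) - 1832 = ⅘ - 1832 = -9156/5 ≈ -1831.2)
92*v = 92*(-9156/5) = -842352/5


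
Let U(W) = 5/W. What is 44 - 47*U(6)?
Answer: 29/6 ≈ 4.8333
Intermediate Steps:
44 - 47*U(6) = 44 - 235/6 = 29/6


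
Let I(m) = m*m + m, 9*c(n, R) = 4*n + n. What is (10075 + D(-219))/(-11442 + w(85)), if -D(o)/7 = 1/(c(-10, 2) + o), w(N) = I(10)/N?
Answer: -173073923/196534166 ≈ -0.88063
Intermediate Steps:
c(n, R) = 5*n/9 (c(n, R) = (4*n + n)/9 = (5*n)/9 = 5*n/9)
I(m) = m + m**2 (I(m) = m**2 + m = m + m**2)
w(N) = 110/N (w(N) = (10*(1 + 10))/N = (10*11)/N = 110/N)
D(o) = -7/(-50/9 + o) (D(o) = -7/((5/9)*(-10) + o) = -7/(-50/9 + o))
(10075 + D(-219))/(-11442 + w(85)) = (10075 - 63/(-50 + 9*(-219)))/(-11442 + 110/85) = (10075 - 63/(-50 - 1971))/(-11442 + 110*(1/85)) = (10075 - 63/(-2021))/(-11442 + 22/17) = (10075 - 63*(-1/2021))/(-194492/17) = (10075 + 63/2021)*(-17/194492) = (20361638/2021)*(-17/194492) = -173073923/196534166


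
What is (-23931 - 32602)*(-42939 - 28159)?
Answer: 4019383234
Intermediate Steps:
(-23931 - 32602)*(-42939 - 28159) = -56533*(-71098) = 4019383234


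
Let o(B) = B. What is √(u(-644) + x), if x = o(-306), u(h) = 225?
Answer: 9*I ≈ 9.0*I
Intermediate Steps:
x = -306
√(u(-644) + x) = √(225 - 306) = √(-81) = 9*I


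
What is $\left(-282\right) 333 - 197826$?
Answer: $-291732$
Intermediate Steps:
$\left(-282\right) 333 - 197826 = -93906 - 197826 = -291732$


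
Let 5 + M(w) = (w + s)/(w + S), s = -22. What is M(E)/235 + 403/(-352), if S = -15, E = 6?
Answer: -862553/744480 ≈ -1.1586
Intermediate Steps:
M(w) = -5 + (-22 + w)/(-15 + w) (M(w) = -5 + (w - 22)/(w - 15) = -5 + (-22 + w)/(-15 + w))
M(E)/235 + 403/(-352) = ((53 - 4*6)/(-15 + 6))/235 + 403/(-352) = ((53 - 24)/(-9))*(1/235) + 403*(-1/352) = -⅑*29*(1/235) - 403/352 = -29/9*1/235 - 403/352 = -29/2115 - 403/352 = -862553/744480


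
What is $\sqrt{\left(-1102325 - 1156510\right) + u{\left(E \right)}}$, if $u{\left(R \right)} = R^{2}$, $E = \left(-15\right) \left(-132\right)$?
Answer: $\sqrt{1661565} \approx 1289.0$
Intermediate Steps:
$E = 1980$
$\sqrt{\left(-1102325 - 1156510\right) + u{\left(E \right)}} = \sqrt{\left(-1102325 - 1156510\right) + 1980^{2}} = \sqrt{-2258835 + 3920400} = \sqrt{1661565}$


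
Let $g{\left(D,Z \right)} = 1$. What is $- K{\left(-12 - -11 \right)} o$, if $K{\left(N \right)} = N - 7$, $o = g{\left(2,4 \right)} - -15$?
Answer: $128$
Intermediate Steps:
$o = 16$ ($o = 1 - -15 = 1 + 15 = 16$)
$K{\left(N \right)} = -7 + N$
$- K{\left(-12 - -11 \right)} o = - (-7 - 1) 16 = \left(-1\right) \left(-8\right) 16 = 8 \cdot 16 = 128$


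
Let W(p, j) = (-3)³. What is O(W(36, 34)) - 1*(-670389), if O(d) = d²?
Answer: 671118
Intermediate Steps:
W(p, j) = -27
O(W(36, 34)) - 1*(-670389) = (-27)² - 1*(-670389) = 729 + 670389 = 671118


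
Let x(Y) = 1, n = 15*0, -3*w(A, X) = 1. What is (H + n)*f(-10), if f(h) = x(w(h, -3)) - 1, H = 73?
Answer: 0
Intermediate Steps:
w(A, X) = -1/3 (w(A, X) = -1/3*1 = -1/3)
n = 0
f(h) = 0 (f(h) = 1 - 1 = 0)
(H + n)*f(-10) = (73 + 0)*0 = 73*0 = 0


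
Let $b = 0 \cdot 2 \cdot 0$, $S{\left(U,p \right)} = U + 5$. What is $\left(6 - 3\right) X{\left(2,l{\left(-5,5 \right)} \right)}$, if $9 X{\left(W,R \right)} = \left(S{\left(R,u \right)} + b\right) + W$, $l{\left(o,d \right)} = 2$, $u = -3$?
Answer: $3$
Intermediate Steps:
$S{\left(U,p \right)} = 5 + U$
$b = 0$ ($b = 0 \cdot 0 = 0$)
$X{\left(W,R \right)} = \frac{5}{9} + \frac{R}{9} + \frac{W}{9}$ ($X{\left(W,R \right)} = \frac{\left(\left(5 + R\right) + 0\right) + W}{9} = \frac{\left(5 + R\right) + W}{9} = \frac{5 + R + W}{9} = \frac{5}{9} + \frac{R}{9} + \frac{W}{9}$)
$\left(6 - 3\right) X{\left(2,l{\left(-5,5 \right)} \right)} = \left(6 - 3\right) \left(\frac{5}{9} + \frac{1}{9} \cdot 2 + \frac{1}{9} \cdot 2\right) = 3 \left(\frac{5}{9} + \frac{2}{9} + \frac{2}{9}\right) = 3 \cdot 1 = 3$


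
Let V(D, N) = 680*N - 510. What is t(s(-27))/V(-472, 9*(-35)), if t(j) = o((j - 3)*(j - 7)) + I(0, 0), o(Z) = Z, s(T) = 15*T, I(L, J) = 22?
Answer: -84059/107355 ≈ -0.78300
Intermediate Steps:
t(j) = 22 + (-7 + j)*(-3 + j) (t(j) = (j - 3)*(j - 7) + 22 = (-3 + j)*(-7 + j) + 22 = (-7 + j)*(-3 + j) + 22 = 22 + (-7 + j)*(-3 + j))
V(D, N) = -510 + 680*N
t(s(-27))/V(-472, 9*(-35)) = (43 + (15*(-27))² - 150*(-27))/(-510 + 680*(9*(-35))) = (43 + (-405)² - 10*(-405))/(-510 + 680*(-315)) = (43 + 164025 + 4050)/(-510 - 214200) = 168118/(-214710) = 168118*(-1/214710) = -84059/107355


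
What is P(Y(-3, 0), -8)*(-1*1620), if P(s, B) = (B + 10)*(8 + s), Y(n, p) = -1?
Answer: -22680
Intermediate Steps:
P(s, B) = (8 + s)*(10 + B) (P(s, B) = (10 + B)*(8 + s) = (8 + s)*(10 + B))
P(Y(-3, 0), -8)*(-1*1620) = (80 + 8*(-8) + 10*(-1) - 8*(-1))*(-1*1620) = (80 - 64 - 10 + 8)*(-1620) = 14*(-1620) = -22680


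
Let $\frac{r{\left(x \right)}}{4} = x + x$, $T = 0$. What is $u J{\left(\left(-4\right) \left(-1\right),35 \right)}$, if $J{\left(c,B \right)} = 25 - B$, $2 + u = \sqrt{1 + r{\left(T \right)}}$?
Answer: $10$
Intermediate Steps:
$r{\left(x \right)} = 8 x$ ($r{\left(x \right)} = 4 \left(x + x\right) = 4 \cdot 2 x = 8 x$)
$u = -1$ ($u = -2 + \sqrt{1 + 8 \cdot 0} = -2 + \sqrt{1 + 0} = -2 + \sqrt{1} = -2 + 1 = -1$)
$u J{\left(\left(-4\right) \left(-1\right),35 \right)} = - (25 - 35) = \left(-1\right) \left(-10\right) = 10$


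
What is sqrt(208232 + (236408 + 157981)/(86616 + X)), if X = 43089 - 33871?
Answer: sqrt(1912472875612418)/95834 ≈ 456.33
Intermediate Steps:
X = 9218
sqrt(208232 + (236408 + 157981)/(86616 + X)) = sqrt(208232 + (236408 + 157981)/(86616 + 9218)) = sqrt(208232 + 394389/95834) = sqrt(19956099877/95834) = sqrt(1912472875612418)/95834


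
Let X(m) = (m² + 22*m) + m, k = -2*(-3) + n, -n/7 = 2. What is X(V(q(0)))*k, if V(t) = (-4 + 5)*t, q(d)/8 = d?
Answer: 0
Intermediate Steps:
n = -14 (n = -7*2 = -14)
q(d) = 8*d
V(t) = t (V(t) = 1*t = t)
k = -8 (k = -2*(-3) - 14 = 6 - 14 = -8)
X(m) = m² + 23*m
X(V(q(0)))*k = ((8*0)*(23 + 8*0))*(-8) = (0*(23 + 0))*(-8) = (0*23)*(-8) = 0*(-8) = 0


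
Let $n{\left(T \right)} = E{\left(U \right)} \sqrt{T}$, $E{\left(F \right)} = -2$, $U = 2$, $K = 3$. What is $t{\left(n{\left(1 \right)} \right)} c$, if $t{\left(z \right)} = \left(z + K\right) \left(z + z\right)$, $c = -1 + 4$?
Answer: $-12$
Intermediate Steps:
$n{\left(T \right)} = - 2 \sqrt{T}$
$c = 3$
$t{\left(z \right)} = 2 z \left(3 + z\right)$ ($t{\left(z \right)} = \left(z + 3\right) \left(z + z\right) = \left(3 + z\right) 2 z = 2 z \left(3 + z\right)$)
$t{\left(n{\left(1 \right)} \right)} c = 2 \left(- 2 \sqrt{1}\right) \left(3 - 2 \sqrt{1}\right) 3 = 2 \left(\left(-2\right) 1\right) \left(3 - 2\right) 3 = 2 \left(-2\right) \left(3 - 2\right) 3 = 2 \left(-2\right) 1 \cdot 3 = \left(-4\right) 3 = -12$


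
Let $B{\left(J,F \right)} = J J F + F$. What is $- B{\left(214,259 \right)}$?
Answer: $-11861423$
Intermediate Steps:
$B{\left(J,F \right)} = F + F J^{2}$ ($B{\left(J,F \right)} = J^{2} F + F = F J^{2} + F = F + F J^{2}$)
$- B{\left(214,259 \right)} = - 259 \left(1 + 214^{2}\right) = - 259 \left(1 + 45796\right) = - 259 \cdot 45797 = \left(-1\right) 11861423 = -11861423$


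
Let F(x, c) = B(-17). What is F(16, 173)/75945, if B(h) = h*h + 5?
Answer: 98/25315 ≈ 0.0038712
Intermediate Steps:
B(h) = 5 + h² (B(h) = h² + 5 = 5 + h²)
F(x, c) = 294 (F(x, c) = 5 + (-17)² = 5 + 289 = 294)
F(16, 173)/75945 = 294/75945 = 294*(1/75945) = 98/25315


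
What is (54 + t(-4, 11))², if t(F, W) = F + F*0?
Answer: 2500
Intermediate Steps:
t(F, W) = F (t(F, W) = F + 0 = F)
(54 + t(-4, 11))² = (54 - 4)² = 50² = 2500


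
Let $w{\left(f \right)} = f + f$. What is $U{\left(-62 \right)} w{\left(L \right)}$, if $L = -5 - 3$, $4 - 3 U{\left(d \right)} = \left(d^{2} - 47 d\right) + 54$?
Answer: $\frac{108928}{3} \approx 36309.0$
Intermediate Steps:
$U{\left(d \right)} = - \frac{50}{3} - \frac{d^{2}}{3} + \frac{47 d}{3}$ ($U{\left(d \right)} = \frac{4}{3} - \frac{\left(d^{2} - 47 d\right) + 54}{3} = \frac{4}{3} - \frac{54 + d^{2} - 47 d}{3} = \frac{4}{3} - \left(18 - \frac{47 d}{3} + \frac{d^{2}}{3}\right) = - \frac{50}{3} - \frac{d^{2}}{3} + \frac{47 d}{3}$)
$L = -8$ ($L = -5 - 3 = -8$)
$w{\left(f \right)} = 2 f$
$U{\left(-62 \right)} w{\left(L \right)} = \left(- \frac{50}{3} - \frac{\left(-62\right)^{2}}{3} + \frac{47}{3} \left(-62\right)\right) 2 \left(-8\right) = \left(- \frac{50}{3} - \frac{3844}{3} - \frac{2914}{3}\right) \left(-16\right) = \left(- \frac{6808}{3}\right) \left(-16\right) = \frac{108928}{3}$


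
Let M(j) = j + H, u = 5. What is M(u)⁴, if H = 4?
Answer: 6561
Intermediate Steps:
M(j) = 4 + j (M(j) = j + 4 = 4 + j)
M(u)⁴ = (4 + 5)⁴ = 9⁴ = 6561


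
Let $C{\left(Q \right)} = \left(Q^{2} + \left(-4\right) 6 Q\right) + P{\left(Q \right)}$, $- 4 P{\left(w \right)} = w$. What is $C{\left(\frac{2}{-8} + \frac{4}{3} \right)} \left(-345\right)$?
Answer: $\frac{207805}{24} \approx 8658.5$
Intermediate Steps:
$P{\left(w \right)} = - \frac{w}{4}$
$C{\left(Q \right)} = Q^{2} - \frac{97 Q}{4}$ ($C{\left(Q \right)} = \left(Q^{2} + \left(-4\right) 6 Q\right) - \frac{Q}{4} = \left(Q^{2} - 24 Q\right) - \frac{Q}{4} = Q^{2} - \frac{97 Q}{4}$)
$C{\left(\frac{2}{-8} + \frac{4}{3} \right)} \left(-345\right) = \frac{\left(\frac{2}{-8} + \frac{4}{3}\right) \left(-97 + 4 \left(\frac{2}{-8} + \frac{4}{3}\right)\right)}{4} \left(-345\right) = \frac{\left(2 \left(- \frac{1}{8}\right) + 4 \cdot \frac{1}{3}\right) \left(-97 + 4 \left(2 \left(- \frac{1}{8}\right) + 4 \cdot \frac{1}{3}\right)\right)}{4} \left(-345\right) = \frac{\left(- \frac{1}{4} + \frac{4}{3}\right) \left(-97 + 4 \left(- \frac{1}{4} + \frac{4}{3}\right)\right)}{4} \left(-345\right) = \frac{1}{4} \cdot \frac{13}{12} \left(-97 + 4 \cdot \frac{13}{12}\right) \left(-345\right) = \frac{1}{4} \cdot \frac{13}{12} \left(-97 + \frac{13}{3}\right) \left(-345\right) = \frac{1}{4} \cdot \frac{13}{12} \left(- \frac{278}{3}\right) \left(-345\right) = \left(- \frac{1807}{72}\right) \left(-345\right) = \frac{207805}{24}$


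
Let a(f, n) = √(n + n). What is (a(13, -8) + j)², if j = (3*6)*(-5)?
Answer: 8084 - 720*I ≈ 8084.0 - 720.0*I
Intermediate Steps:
a(f, n) = √2*√n (a(f, n) = √(2*n) = √2*√n)
j = -90 (j = 18*(-5) = -90)
(a(13, -8) + j)² = (√2*√(-8) - 90)² = (√2*(2*I*√2) - 90)² = (4*I - 90)² = (-90 + 4*I)²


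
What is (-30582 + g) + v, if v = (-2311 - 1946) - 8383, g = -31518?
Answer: -74740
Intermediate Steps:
v = -12640 (v = -4257 - 8383 = -12640)
(-30582 + g) + v = (-30582 - 31518) - 12640 = -62100 - 12640 = -74740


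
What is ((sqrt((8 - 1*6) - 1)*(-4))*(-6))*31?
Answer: 744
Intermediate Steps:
((sqrt((8 - 1*6) - 1)*(-4))*(-6))*31 = ((sqrt((8 - 6) - 1)*(-4))*(-6))*31 = ((sqrt(2 - 1)*(-4))*(-6))*31 = ((sqrt(1)*(-4))*(-6))*31 = ((1*(-4))*(-6))*31 = -4*(-6)*31 = 24*31 = 744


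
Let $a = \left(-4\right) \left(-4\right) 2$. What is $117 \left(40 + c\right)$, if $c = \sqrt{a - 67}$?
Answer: $4680 + 117 i \sqrt{35} \approx 4680.0 + 692.18 i$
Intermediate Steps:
$a = 32$ ($a = 16 \cdot 2 = 32$)
$c = i \sqrt{35}$ ($c = \sqrt{32 - 67} = \sqrt{-35} = i \sqrt{35} \approx 5.9161 i$)
$117 \left(40 + c\right) = 117 \left(40 + i \sqrt{35}\right) = 4680 + 117 i \sqrt{35}$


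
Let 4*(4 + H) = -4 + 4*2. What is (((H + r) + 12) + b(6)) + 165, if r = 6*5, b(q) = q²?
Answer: 240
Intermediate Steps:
r = 30
H = -3 (H = -4 + (-4 + 4*2)/4 = -4 + (-4 + 8)/4 = -4 + (¼)*4 = -4 + 1 = -3)
(((H + r) + 12) + b(6)) + 165 = (((-3 + 30) + 12) + 6²) + 165 = ((27 + 12) + 36) + 165 = (39 + 36) + 165 = 75 + 165 = 240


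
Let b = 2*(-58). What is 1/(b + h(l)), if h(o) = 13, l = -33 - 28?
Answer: -1/103 ≈ -0.0097087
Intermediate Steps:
l = -61
b = -116
1/(b + h(l)) = 1/(-116 + 13) = 1/(-103) = -1/103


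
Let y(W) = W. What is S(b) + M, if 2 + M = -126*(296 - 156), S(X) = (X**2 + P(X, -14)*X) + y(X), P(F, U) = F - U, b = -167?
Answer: 35631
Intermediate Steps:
S(X) = X + X**2 + X*(14 + X) (S(X) = (X**2 + (X - 1*(-14))*X) + X = (X**2 + (X + 14)*X) + X = (X**2 + (14 + X)*X) + X = (X**2 + X*(14 + X)) + X = X + X**2 + X*(14 + X))
M = -17642 (M = -2 - 126*(296 - 156) = -2 - 126*140 = -2 - 17640 = -17642)
S(b) + M = -167*(15 + 2*(-167)) - 17642 = -167*(15 - 334) - 17642 = -167*(-319) - 17642 = 53273 - 17642 = 35631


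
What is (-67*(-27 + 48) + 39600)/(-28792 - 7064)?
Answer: -12731/11952 ≈ -1.0652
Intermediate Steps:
(-67*(-27 + 48) + 39600)/(-28792 - 7064) = (-67*21 + 39600)/(-35856) = (-1407 + 39600)*(-1/35856) = 38193*(-1/35856) = -12731/11952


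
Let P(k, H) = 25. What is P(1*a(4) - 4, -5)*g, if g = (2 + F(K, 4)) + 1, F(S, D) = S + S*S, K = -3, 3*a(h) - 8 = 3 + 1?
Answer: 225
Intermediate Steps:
a(h) = 4 (a(h) = 8/3 + (3 + 1)/3 = 8/3 + (⅓)*4 = 8/3 + 4/3 = 4)
F(S, D) = S + S²
g = 9 (g = (2 - 3*(1 - 3)) + 1 = (2 - 3*(-2)) + 1 = (2 + 6) + 1 = 8 + 1 = 9)
P(1*a(4) - 4, -5)*g = 25*9 = 225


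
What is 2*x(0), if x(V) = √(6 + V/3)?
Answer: 2*√6 ≈ 4.8990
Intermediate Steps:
x(V) = √(6 + V/3) (x(V) = √(6 + V*(⅓)) = √(6 + V/3))
2*x(0) = 2*(√(54 + 3*0)/3) = 2*(√(54 + 0)/3) = 2*(√54/3) = 2*((3*√6)/3) = 2*√6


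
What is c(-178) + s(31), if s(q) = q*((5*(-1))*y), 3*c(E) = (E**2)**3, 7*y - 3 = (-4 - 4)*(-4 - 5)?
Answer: 222647618315653/21 ≈ 1.0602e+13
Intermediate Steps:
y = 75/7 (y = 3/7 + ((-4 - 4)*(-4 - 5))/7 = 3/7 + (-8*(-9))/7 = 3/7 + (1/7)*72 = 3/7 + 72/7 = 75/7 ≈ 10.714)
c(E) = E**6/3 (c(E) = (E**2)**3/3 = E**6/3)
s(q) = -375*q/7 (s(q) = q*((5*(-1))*(75/7)) = q*(-5*75/7) = q*(-375/7) = -375*q/7)
c(-178) + s(31) = (1/3)*(-178)**6 - 375/7*31 = (1/3)*31806802621504 - 11625/7 = 31806802621504/3 - 11625/7 = 222647618315653/21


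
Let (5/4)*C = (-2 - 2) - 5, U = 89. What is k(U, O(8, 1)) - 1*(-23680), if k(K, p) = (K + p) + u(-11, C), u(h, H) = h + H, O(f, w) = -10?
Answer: 118704/5 ≈ 23741.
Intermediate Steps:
C = -36/5 (C = 4*((-2 - 2) - 5)/5 = 4*(-4 - 5)/5 = (4/5)*(-9) = -36/5 ≈ -7.2000)
u(h, H) = H + h
k(K, p) = -91/5 + K + p (k(K, p) = (K + p) + (-36/5 - 11) = (K + p) - 91/5 = -91/5 + K + p)
k(U, O(8, 1)) - 1*(-23680) = (-91/5 + 89 - 10) - 1*(-23680) = 304/5 + 23680 = 118704/5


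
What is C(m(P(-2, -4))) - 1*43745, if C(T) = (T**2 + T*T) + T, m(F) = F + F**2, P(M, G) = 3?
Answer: -43445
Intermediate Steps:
C(T) = T + 2*T**2 (C(T) = (T**2 + T**2) + T = 2*T**2 + T = T + 2*T**2)
C(m(P(-2, -4))) - 1*43745 = (3*(1 + 3))*(1 + 2*(3*(1 + 3))) - 1*43745 = (3*4)*(1 + 2*(3*4)) - 43745 = 12*(1 + 2*12) - 43745 = 12*(1 + 24) - 43745 = 12*25 - 43745 = 300 - 43745 = -43445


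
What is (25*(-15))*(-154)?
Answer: 57750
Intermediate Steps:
(25*(-15))*(-154) = -375*(-154) = 57750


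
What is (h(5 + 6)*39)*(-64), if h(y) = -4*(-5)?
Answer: -49920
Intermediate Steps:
h(y) = 20
(h(5 + 6)*39)*(-64) = (20*39)*(-64) = 780*(-64) = -49920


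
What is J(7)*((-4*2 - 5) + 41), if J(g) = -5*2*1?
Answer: -280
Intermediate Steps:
J(g) = -10 (J(g) = -10*1 = -10)
J(7)*((-4*2 - 5) + 41) = -10*((-4*2 - 5) + 41) = -10*((-8 - 5) + 41) = -10*(-13 + 41) = -10*28 = -280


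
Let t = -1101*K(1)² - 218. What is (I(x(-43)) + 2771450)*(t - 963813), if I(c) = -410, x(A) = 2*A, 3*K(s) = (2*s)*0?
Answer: -2671368462240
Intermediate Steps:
K(s) = 0 (K(s) = ((2*s)*0)/3 = (⅓)*0 = 0)
t = -218 (t = -1101*0² - 218 = -1101*0 - 218 = 0 - 218 = -218)
(I(x(-43)) + 2771450)*(t - 963813) = (-410 + 2771450)*(-218 - 963813) = 2771040*(-964031) = -2671368462240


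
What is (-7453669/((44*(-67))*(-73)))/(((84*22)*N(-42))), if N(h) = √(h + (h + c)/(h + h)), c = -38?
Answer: 7453669*I*√18102/342814807104 ≈ 0.0029253*I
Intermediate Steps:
N(h) = √(h + (-38 + h)/(2*h)) (N(h) = √(h + (h - 38)/(h + h)) = √(h + (-38 + h)/((2*h))) = √(h + (-38 + h)*(1/(2*h))) = √(h + (-38 + h)/(2*h)))
(-7453669/((44*(-67))*(-73)))/(((84*22)*N(-42))) = (-7453669/((44*(-67))*(-73)))/(((84*22)*(√(2 - 76/(-42) + 4*(-42))/2))) = (-7453669/((-2948*(-73))))/((1848*(√(2 - 76*(-1/42) - 168)/2))) = (-7453669/215204)/((1848*(√(2 + 38/21 - 168)/2))) = (-7453669*1/215204)/((1848*(√(-3448/21)/2))) = -7453669*(-I*√18102/1592976)/215204 = -(-7453669)*I*√18102/342814807104 = 7453669*I*√18102/342814807104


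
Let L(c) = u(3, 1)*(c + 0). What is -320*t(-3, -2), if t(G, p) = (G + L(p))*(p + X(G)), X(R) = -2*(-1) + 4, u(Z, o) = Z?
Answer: 11520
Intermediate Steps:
X(R) = 6 (X(R) = 2 + 4 = 6)
L(c) = 3*c (L(c) = 3*(c + 0) = 3*c)
t(G, p) = (6 + p)*(G + 3*p) (t(G, p) = (G + 3*p)*(p + 6) = (G + 3*p)*(6 + p) = (6 + p)*(G + 3*p))
-320*t(-3, -2) = -320*(3*(-2)² + 6*(-3) + 18*(-2) - 3*(-2)) = -320*(3*4 - 18 - 36 + 6) = -320*(12 - 18 - 36 + 6) = -320*(-36) = 11520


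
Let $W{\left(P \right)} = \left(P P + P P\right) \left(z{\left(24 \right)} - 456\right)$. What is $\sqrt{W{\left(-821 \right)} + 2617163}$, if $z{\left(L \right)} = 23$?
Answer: $9 i \sqrt{7174103} \approx 24106.0 i$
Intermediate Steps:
$W{\left(P \right)} = - 866 P^{2}$ ($W{\left(P \right)} = \left(P P + P P\right) \left(23 - 456\right) = \left(P^{2} + P^{2}\right) \left(-433\right) = 2 P^{2} \left(-433\right) = - 866 P^{2}$)
$\sqrt{W{\left(-821 \right)} + 2617163} = \sqrt{- 866 \left(-821\right)^{2} + 2617163} = \sqrt{\left(-866\right) 674041 + 2617163} = \sqrt{-583719506 + 2617163} = \sqrt{-581102343} = 9 i \sqrt{7174103}$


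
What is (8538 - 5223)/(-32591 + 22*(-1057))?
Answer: -13/219 ≈ -0.059361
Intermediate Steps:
(8538 - 5223)/(-32591 + 22*(-1057)) = 3315/(-32591 - 23254) = 3315/(-55845) = 3315*(-1/55845) = -13/219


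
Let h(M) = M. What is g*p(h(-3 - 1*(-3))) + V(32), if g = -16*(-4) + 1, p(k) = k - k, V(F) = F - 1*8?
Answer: 24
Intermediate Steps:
V(F) = -8 + F (V(F) = F - 8 = -8 + F)
p(k) = 0
g = 65 (g = 64 + 1 = 65)
g*p(h(-3 - 1*(-3))) + V(32) = 65*0 + (-8 + 32) = 0 + 24 = 24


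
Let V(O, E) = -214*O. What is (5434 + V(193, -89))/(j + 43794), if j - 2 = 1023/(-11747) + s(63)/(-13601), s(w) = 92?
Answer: -5730664326996/6997313400265 ≈ -0.81898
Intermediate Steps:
j = 304547347/159770947 (j = 2 + (1023/(-11747) + 92/(-13601)) = 2 + (1023*(-1/11747) + 92*(-1/13601)) = 2 + (-1023/11747 - 92/13601) = 2 - 14994547/159770947 = 304547347/159770947 ≈ 1.9061)
(5434 + V(193, -89))/(j + 43794) = (5434 - 214*193)/(304547347/159770947 + 43794) = (5434 - 41302)/(6997313400265/159770947) = -35868*159770947/6997313400265 = -5730664326996/6997313400265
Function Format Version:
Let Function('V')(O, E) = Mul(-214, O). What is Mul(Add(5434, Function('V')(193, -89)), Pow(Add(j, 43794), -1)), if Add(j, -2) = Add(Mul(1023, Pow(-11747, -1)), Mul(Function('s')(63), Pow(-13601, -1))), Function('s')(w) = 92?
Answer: Rational(-5730664326996, 6997313400265) ≈ -0.81898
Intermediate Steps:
j = Rational(304547347, 159770947) (j = Add(2, Add(Mul(1023, Pow(-11747, -1)), Mul(92, Pow(-13601, -1)))) = Add(2, Add(Mul(1023, Rational(-1, 11747)), Mul(92, Rational(-1, 13601)))) = Add(2, Add(Rational(-1023, 11747), Rational(-92, 13601))) = Add(2, Rational(-14994547, 159770947)) = Rational(304547347, 159770947) ≈ 1.9061)
Mul(Add(5434, Function('V')(193, -89)), Pow(Add(j, 43794), -1)) = Mul(Add(5434, Mul(-214, 193)), Pow(Add(Rational(304547347, 159770947), 43794), -1)) = Mul(Add(5434, -41302), Pow(Rational(6997313400265, 159770947), -1)) = Mul(-35868, Rational(159770947, 6997313400265)) = Rational(-5730664326996, 6997313400265)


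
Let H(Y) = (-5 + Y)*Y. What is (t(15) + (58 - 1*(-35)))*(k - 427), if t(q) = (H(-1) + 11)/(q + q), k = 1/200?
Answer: -239714993/6000 ≈ -39953.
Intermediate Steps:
H(Y) = Y*(-5 + Y)
k = 1/200 ≈ 0.0050000
t(q) = 17/(2*q) (t(q) = (-(-5 - 1) + 11)/(q + q) = (-1*(-6) + 11)/((2*q)) = (6 + 11)*(1/(2*q)) = 17*(1/(2*q)) = 17/(2*q))
(t(15) + (58 - 1*(-35)))*(k - 427) = ((17/2)/15 + (58 - 1*(-35)))*(1/200 - 427) = ((17/2)*(1/15) + (58 + 35))*(-85399/200) = (17/30 + 93)*(-85399/200) = (2807/30)*(-85399/200) = -239714993/6000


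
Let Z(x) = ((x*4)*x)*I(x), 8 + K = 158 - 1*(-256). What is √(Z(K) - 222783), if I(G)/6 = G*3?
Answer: √4818263169 ≈ 69414.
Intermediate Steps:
K = 406 (K = -8 + (158 - 1*(-256)) = -8 + (158 + 256) = -8 + 414 = 406)
I(G) = 18*G (I(G) = 6*(G*3) = 6*(3*G) = 18*G)
Z(x) = 72*x³ (Z(x) = ((x*4)*x)*(18*x) = ((4*x)*x)*(18*x) = (4*x²)*(18*x) = 72*x³)
√(Z(K) - 222783) = √(72*406³ - 222783) = √(72*66923416 - 222783) = √(4818485952 - 222783) = √4818263169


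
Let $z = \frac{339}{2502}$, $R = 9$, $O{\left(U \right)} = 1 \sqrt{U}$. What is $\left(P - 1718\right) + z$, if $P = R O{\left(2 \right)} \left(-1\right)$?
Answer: $- \frac{1432699}{834} - 9 \sqrt{2} \approx -1730.6$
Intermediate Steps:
$O{\left(U \right)} = \sqrt{U}$
$P = - 9 \sqrt{2}$ ($P = 9 \sqrt{2} \left(-1\right) = - 9 \sqrt{2} \approx -12.728$)
$z = \frac{113}{834}$ ($z = 339 \cdot \frac{1}{2502} = \frac{113}{834} \approx 0.13549$)
$\left(P - 1718\right) + z = \left(- 9 \sqrt{2} - 1718\right) + \frac{113}{834} = \left(-1718 - 9 \sqrt{2}\right) + \frac{113}{834} = - \frac{1432699}{834} - 9 \sqrt{2}$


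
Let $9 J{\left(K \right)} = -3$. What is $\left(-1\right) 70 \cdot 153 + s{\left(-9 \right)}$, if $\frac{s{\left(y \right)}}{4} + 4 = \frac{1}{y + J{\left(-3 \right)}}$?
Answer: $- \frac{75085}{7} \approx -10726.0$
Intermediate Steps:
$J{\left(K \right)} = - \frac{1}{3}$ ($J{\left(K \right)} = \frac{1}{9} \left(-3\right) = - \frac{1}{3}$)
$s{\left(y \right)} = -16 + \frac{4}{- \frac{1}{3} + y}$ ($s{\left(y \right)} = -16 + \frac{4}{y - \frac{1}{3}} = -16 + \frac{4}{- \frac{1}{3} + y}$)
$\left(-1\right) 70 \cdot 153 + s{\left(-9 \right)} = \left(-1\right) 70 \cdot 153 + \frac{4 \left(7 - -108\right)}{-1 + 3 \left(-9\right)} = \left(-70\right) 153 + \frac{4 \left(7 + 108\right)}{-1 - 27} = -10710 + 4 \frac{1}{-28} \cdot 115 = -10710 + 4 \left(- \frac{1}{28}\right) 115 = -10710 - \frac{115}{7} = - \frac{75085}{7}$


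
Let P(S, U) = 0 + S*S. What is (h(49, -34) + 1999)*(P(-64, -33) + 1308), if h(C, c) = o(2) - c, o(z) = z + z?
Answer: 11007948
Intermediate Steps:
P(S, U) = S² (P(S, U) = 0 + S² = S²)
o(z) = 2*z
h(C, c) = 4 - c (h(C, c) = 2*2 - c = 4 - c)
(h(49, -34) + 1999)*(P(-64, -33) + 1308) = ((4 - 1*(-34)) + 1999)*((-64)² + 1308) = ((4 + 34) + 1999)*(4096 + 1308) = (38 + 1999)*5404 = 2037*5404 = 11007948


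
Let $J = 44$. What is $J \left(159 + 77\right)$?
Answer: $10384$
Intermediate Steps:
$J \left(159 + 77\right) = 44 \left(159 + 77\right) = 44 \cdot 236 = 10384$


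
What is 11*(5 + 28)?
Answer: 363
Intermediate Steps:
11*(5 + 28) = 11*33 = 363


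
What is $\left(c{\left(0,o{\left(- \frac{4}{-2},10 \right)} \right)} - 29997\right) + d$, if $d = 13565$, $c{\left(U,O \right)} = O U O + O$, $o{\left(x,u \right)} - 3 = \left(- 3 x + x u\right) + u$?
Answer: $-16405$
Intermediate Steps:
$o{\left(x,u \right)} = 3 + u - 3 x + u x$ ($o{\left(x,u \right)} = 3 + \left(\left(- 3 x + x u\right) + u\right) = 3 + \left(\left(- 3 x + u x\right) + u\right) = 3 + \left(u - 3 x + u x\right) = 3 + u - 3 x + u x$)
$c{\left(U,O \right)} = O + U O^{2}$ ($c{\left(U,O \right)} = U O^{2} + O = O + U O^{2}$)
$\left(c{\left(0,o{\left(- \frac{4}{-2},10 \right)} \right)} - 29997\right) + d = \left(\left(3 + 10 - 3 \left(- \frac{4}{-2}\right) + 10 \left(- \frac{4}{-2}\right)\right) \left(1 + \left(3 + 10 - 3 \left(- \frac{4}{-2}\right) + 10 \left(- \frac{4}{-2}\right)\right) 0\right) - 29997\right) + 13565 = \left(\left(3 + 10 - 3 \left(\left(-4\right) \left(- \frac{1}{2}\right)\right) + 10 \left(\left(-4\right) \left(- \frac{1}{2}\right)\right)\right) \left(1 + \left(3 + 10 - 3 \left(\left(-4\right) \left(- \frac{1}{2}\right)\right) + 10 \left(\left(-4\right) \left(- \frac{1}{2}\right)\right)\right) 0\right) - 29997\right) + 13565 = \left(\left(3 + 10 - 6 + 10 \cdot 2\right) \left(1 + \left(3 + 10 - 6 + 10 \cdot 2\right) 0\right) - 29997\right) + 13565 = \left(\left(3 + 10 - 6 + 20\right) \left(1 + \left(3 + 10 - 6 + 20\right) 0\right) - 29997\right) + 13565 = \left(27 \left(1 + 27 \cdot 0\right) - 29997\right) + 13565 = \left(27 \left(1 + 0\right) - 29997\right) + 13565 = \left(27 \cdot 1 - 29997\right) + 13565 = \left(27 - 29997\right) + 13565 = -29970 + 13565 = -16405$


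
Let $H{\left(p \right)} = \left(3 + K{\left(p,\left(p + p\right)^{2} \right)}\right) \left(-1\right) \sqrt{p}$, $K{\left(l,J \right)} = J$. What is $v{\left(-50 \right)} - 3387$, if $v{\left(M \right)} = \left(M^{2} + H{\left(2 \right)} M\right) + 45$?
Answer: $-842 + 950 \sqrt{2} \approx 501.5$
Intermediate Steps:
$H{\left(p \right)} = \sqrt{p} \left(-3 - 4 p^{2}\right)$ ($H{\left(p \right)} = \left(3 + \left(p + p\right)^{2}\right) \left(-1\right) \sqrt{p} = \left(3 + \left(2 p\right)^{2}\right) \left(-1\right) \sqrt{p} = \left(3 + 4 p^{2}\right) \left(-1\right) \sqrt{p} = \left(-3 - 4 p^{2}\right) \sqrt{p} = \sqrt{p} \left(-3 - 4 p^{2}\right)$)
$v{\left(M \right)} = 45 + M^{2} - 19 M \sqrt{2}$ ($v{\left(M \right)} = \left(M^{2} + \sqrt{2} \left(-3 - 4 \cdot 2^{2}\right) M\right) + 45 = \left(M^{2} + \sqrt{2} \left(-3 - 16\right) M\right) + 45 = \left(M^{2} + \sqrt{2} \left(-19\right) M\right) + 45 = \left(M^{2} + - 19 \sqrt{2} M\right) + 45 = \left(M^{2} - 19 M \sqrt{2}\right) + 45 = 45 + M^{2} - 19 M \sqrt{2}$)
$v{\left(-50 \right)} - 3387 = \left(45 + \left(-50\right)^{2} - - 950 \sqrt{2}\right) - 3387 = \left(45 + 2500 + 950 \sqrt{2}\right) - 3387 = \left(2545 + 950 \sqrt{2}\right) - 3387 = -842 + 950 \sqrt{2}$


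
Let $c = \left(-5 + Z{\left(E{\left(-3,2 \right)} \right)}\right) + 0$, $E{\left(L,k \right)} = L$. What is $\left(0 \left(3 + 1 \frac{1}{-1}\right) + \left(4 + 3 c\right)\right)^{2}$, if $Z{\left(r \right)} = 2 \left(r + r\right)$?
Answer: $2209$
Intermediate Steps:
$Z{\left(r \right)} = 4 r$ ($Z{\left(r \right)} = 2 \cdot 2 r = 4 r$)
$c = -17$ ($c = \left(-5 + 4 \left(-3\right)\right) + 0 = \left(-5 - 12\right) + 0 = -17 + 0 = -17$)
$\left(0 \left(3 + 1 \frac{1}{-1}\right) + \left(4 + 3 c\right)\right)^{2} = \left(0 \left(3 + 1 \frac{1}{-1}\right) + \left(4 + 3 \left(-17\right)\right)\right)^{2} = \left(0 \left(3 + 1 \left(-1\right)\right) + \left(4 - 51\right)\right)^{2} = \left(0 \left(3 - 1\right) - 47\right)^{2} = \left(0 \cdot 2 - 47\right)^{2} = \left(0 - 47\right)^{2} = \left(-47\right)^{2} = 2209$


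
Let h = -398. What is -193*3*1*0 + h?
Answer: -398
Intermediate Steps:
-193*3*1*0 + h = -193*3*1*0 - 398 = -579*0 - 398 = -193*0 - 398 = 0 - 398 = -398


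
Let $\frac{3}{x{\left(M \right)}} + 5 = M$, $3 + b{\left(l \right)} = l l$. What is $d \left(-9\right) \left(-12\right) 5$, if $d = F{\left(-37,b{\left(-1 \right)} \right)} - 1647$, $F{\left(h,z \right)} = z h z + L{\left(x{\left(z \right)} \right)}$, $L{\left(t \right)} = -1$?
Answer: $-969840$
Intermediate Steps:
$b{\left(l \right)} = -3 + l^{2}$ ($b{\left(l \right)} = -3 + l l = -3 + l^{2}$)
$x{\left(M \right)} = \frac{3}{-5 + M}$
$F{\left(h,z \right)} = -1 + h z^{2}$ ($F{\left(h,z \right)} = z h z - 1 = h z z - 1 = h z^{2} - 1 = -1 + h z^{2}$)
$d = -1796$ ($d = \left(-1 - 37 \left(-3 + \left(-1\right)^{2}\right)^{2}\right) - 1647 = \left(-1 - 37 \left(-3 + 1\right)^{2}\right) - 1647 = \left(-1 - 37 \left(-2\right)^{2}\right) - 1647 = \left(-1 - 148\right) - 1647 = -149 - 1647 = -1796$)
$d \left(-9\right) \left(-12\right) 5 = - 1796 \left(-9\right) \left(-12\right) 5 = - 1796 \cdot 108 \cdot 5 = \left(-1796\right) 540 = -969840$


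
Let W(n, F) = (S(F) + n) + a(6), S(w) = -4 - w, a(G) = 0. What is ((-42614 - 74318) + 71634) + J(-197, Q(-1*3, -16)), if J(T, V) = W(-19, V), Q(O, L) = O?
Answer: -45318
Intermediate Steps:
W(n, F) = -4 + n - F (W(n, F) = ((-4 - F) + n) + 0 = (-4 + n - F) + 0 = -4 + n - F)
J(T, V) = -23 - V (J(T, V) = -4 - 19 - V = -23 - V)
((-42614 - 74318) + 71634) + J(-197, Q(-1*3, -16)) = ((-42614 - 74318) + 71634) + (-23 - (-1)*3) = (-116932 + 71634) + (-23 - 1*(-3)) = -45298 + (-23 + 3) = -45298 - 20 = -45318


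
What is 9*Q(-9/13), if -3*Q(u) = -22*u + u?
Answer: -567/13 ≈ -43.615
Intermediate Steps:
Q(u) = 7*u (Q(u) = -(-22*u + u)/3 = -(-7)*u = 7*u)
9*Q(-9/13) = 9*(7*(-9/13)) = 9*(-63/13) = -567/13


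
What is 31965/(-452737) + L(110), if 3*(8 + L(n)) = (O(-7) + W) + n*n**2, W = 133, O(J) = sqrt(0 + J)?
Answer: 200880733146/452737 + I*sqrt(7)/3 ≈ 4.437e+5 + 0.88192*I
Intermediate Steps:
O(J) = sqrt(J)
L(n) = 109/3 + n**3/3 + I*sqrt(7)/3 (L(n) = -8 + ((sqrt(-7) + 133) + n*n**2)/3 = -8 + ((I*sqrt(7) + 133) + n**3)/3 = -8 + ((133 + I*sqrt(7)) + n**3)/3 = -8 + (133 + n**3 + I*sqrt(7))/3 = -8 + (133/3 + n**3/3 + I*sqrt(7)/3) = 109/3 + n**3/3 + I*sqrt(7)/3)
31965/(-452737) + L(110) = 31965/(-452737) + (109/3 + (1/3)*110**3 + I*sqrt(7)/3) = 31965*(-1/452737) + (109/3 + (1/3)*1331000 + I*sqrt(7)/3) = -31965/452737 + (109/3 + 1331000/3 + I*sqrt(7)/3) = -31965/452737 + (443703 + I*sqrt(7)/3) = 200880733146/452737 + I*sqrt(7)/3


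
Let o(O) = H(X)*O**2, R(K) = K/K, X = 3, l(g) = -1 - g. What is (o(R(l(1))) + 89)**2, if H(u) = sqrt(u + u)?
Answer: (89 + sqrt(6))**2 ≈ 8363.0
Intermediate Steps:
R(K) = 1
H(u) = sqrt(2)*sqrt(u) (H(u) = sqrt(2*u) = sqrt(2)*sqrt(u))
o(O) = sqrt(6)*O**2 (o(O) = (sqrt(2)*sqrt(3))*O**2 = sqrt(6)*O**2)
(o(R(l(1))) + 89)**2 = (sqrt(6)*1**2 + 89)**2 = (sqrt(6)*1 + 89)**2 = (sqrt(6) + 89)**2 = (89 + sqrt(6))**2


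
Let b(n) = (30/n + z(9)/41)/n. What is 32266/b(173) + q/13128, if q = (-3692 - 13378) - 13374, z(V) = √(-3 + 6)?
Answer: 17759156799456733/518961874 - 6849632885602*√3/1423113 ≈ 2.5884e+7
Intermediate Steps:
z(V) = √3
q = -30444 (q = -17070 - 13374 = -30444)
b(n) = (30/n + √3/41)/n
32266/b(173) + q/13128 = 32266/(((1/41)*(1230 + 173*√3)/173²)) - 30444/13128 = 32266/(((1/41)*(1/29929)*(1230 + 173*√3))) - 30444*1/13128 = 32266/(30/29929 + √3/7093) - 2537/1094 = -2537/1094 + 32266/(30/29929 + √3/7093)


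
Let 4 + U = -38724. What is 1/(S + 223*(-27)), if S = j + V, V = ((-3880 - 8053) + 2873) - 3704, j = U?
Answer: -1/57513 ≈ -1.7387e-5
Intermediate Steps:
U = -38728 (U = -4 - 38724 = -38728)
j = -38728
V = -12764 (V = (-11933 + 2873) - 3704 = -9060 - 3704 = -12764)
S = -51492 (S = -38728 - 12764 = -51492)
1/(S + 223*(-27)) = 1/(-51492 + 223*(-27)) = 1/(-51492 - 6021) = 1/(-57513) = -1/57513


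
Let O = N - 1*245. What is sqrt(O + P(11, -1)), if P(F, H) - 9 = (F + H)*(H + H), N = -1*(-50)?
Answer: I*sqrt(206) ≈ 14.353*I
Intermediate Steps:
N = 50
P(F, H) = 9 + 2*H*(F + H) (P(F, H) = 9 + (F + H)*(H + H) = 9 + (F + H)*(2*H) = 9 + 2*H*(F + H))
O = -195 (O = 50 - 1*245 = 50 - 245 = -195)
sqrt(O + P(11, -1)) = sqrt(-195 + (9 + 2*(-1)**2 + 2*11*(-1))) = sqrt(-195 + (9 + 2*1 - 22)) = sqrt(-195 + (9 + 2 - 22)) = sqrt(-195 - 11) = sqrt(-206) = I*sqrt(206)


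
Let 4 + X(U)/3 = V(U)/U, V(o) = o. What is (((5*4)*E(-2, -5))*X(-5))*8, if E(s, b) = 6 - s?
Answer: -11520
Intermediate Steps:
X(U) = -9 (X(U) = -12 + 3*(U/U) = -12 + 3*1 = -12 + 3 = -9)
(((5*4)*E(-2, -5))*X(-5))*8 = (((5*4)*(6 - 1*(-2)))*(-9))*8 = ((20*(6 + 2))*(-9))*8 = ((20*8)*(-9))*8 = (160*(-9))*8 = -1440*8 = -11520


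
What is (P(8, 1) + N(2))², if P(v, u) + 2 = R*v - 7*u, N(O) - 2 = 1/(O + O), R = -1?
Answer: 3481/16 ≈ 217.56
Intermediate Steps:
N(O) = 2 + 1/(2*O) (N(O) = 2 + 1/(O + O) = 2 + 1/(2*O))
P(v, u) = -2 - v - 7*u (P(v, u) = -2 + (-v - 7*u) = -2 - v - 7*u)
(P(8, 1) + N(2))² = ((-2 - 1*8 - 7*1) + (2 + (½)/2))² = ((-2 - 8 - 7) + (2 + (½)*(½)))² = (-17 + (2 + ¼))² = (-17 + 9/4)² = (-59/4)² = 3481/16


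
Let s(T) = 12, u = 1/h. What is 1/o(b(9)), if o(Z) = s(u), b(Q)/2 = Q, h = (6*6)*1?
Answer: 1/12 ≈ 0.083333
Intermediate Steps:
h = 36 (h = 36*1 = 36)
b(Q) = 2*Q
u = 1/36 ≈ 0.027778
o(Z) = 12
1/o(b(9)) = 1/12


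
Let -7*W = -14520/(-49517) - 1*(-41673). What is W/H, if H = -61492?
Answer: 294790923/3044899364 ≈ 0.096815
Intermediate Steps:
W = -294790923/49517 (W = -(-14520/(-49517) - 1*(-41673))/7 = -(-14520*(-1/49517) + 41673)/7 = -(14520/49517 + 41673)/7 = -1/7*2063536461/49517 = -294790923/49517 ≈ -5953.3)
W/H = -294790923/49517/(-61492) = -294790923/49517*(-1/61492) = 294790923/3044899364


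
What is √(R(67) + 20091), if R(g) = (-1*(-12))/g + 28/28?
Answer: 8*√1409278/67 ≈ 141.75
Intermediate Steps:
R(g) = 1 + 12/g (R(g) = 12/g + 28*(1/28) = 12/g + 1 = 1 + 12/g)
√(R(67) + 20091) = √((12 + 67)/67 + 20091) = √((1/67)*79 + 20091) = √(79/67 + 20091) = √(1346176/67) = 8*√1409278/67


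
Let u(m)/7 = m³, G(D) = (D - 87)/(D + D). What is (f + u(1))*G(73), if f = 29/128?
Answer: -6475/9344 ≈ -0.69296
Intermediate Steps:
f = 29/128 (f = 29*(1/128) = 29/128 ≈ 0.22656)
G(D) = (-87 + D)/(2*D) (G(D) = (-87 + D)/((2*D)) = (-87 + D)*(1/(2*D)) = (-87 + D)/(2*D))
u(m) = 7*m³
(f + u(1))*G(73) = (29/128 + 7*1³)*((½)*(-87 + 73)/73) = (29/128 + 7*1)*((½)*(1/73)*(-14)) = (29/128 + 7)*(-7/73) = (925/128)*(-7/73) = -6475/9344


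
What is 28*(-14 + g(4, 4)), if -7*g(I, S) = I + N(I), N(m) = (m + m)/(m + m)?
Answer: -412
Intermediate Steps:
N(m) = 1 (N(m) = (2*m)/((2*m)) = (2*m)*(1/(2*m)) = 1)
g(I, S) = -⅐ - I/7 (g(I, S) = -(I + 1)/7 = -(1 + I)/7 = -⅐ - I/7)
28*(-14 + g(4, 4)) = 28*(-14 + (-⅐ - ⅐*4)) = 28*(-14 + (-⅐ - 4/7)) = 28*(-14 - 5/7) = 28*(-103/7) = -412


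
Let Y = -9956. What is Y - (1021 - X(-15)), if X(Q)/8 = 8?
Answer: -10913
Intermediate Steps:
X(Q) = 64 (X(Q) = 8*8 = 64)
Y - (1021 - X(-15)) = -9956 - (1021 - 1*64) = -9956 - (1021 - 64) = -9956 - 1*957 = -9956 - 957 = -10913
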